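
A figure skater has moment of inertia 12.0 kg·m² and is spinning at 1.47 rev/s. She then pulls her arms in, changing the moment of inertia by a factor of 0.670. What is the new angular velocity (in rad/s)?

Angular momentum about the spin axis is conserved since the torque about it is zero.
I₂ = 0.670 × 12.0 = 8.040 kg·m².
ω₂ = I₁ω₁ / I₂ = (12.00)(1.47 rev/s) / (8.040) = 2.194 rev/s = 13.79 rad/s.

ω₂ ≈ 13.8 rad/s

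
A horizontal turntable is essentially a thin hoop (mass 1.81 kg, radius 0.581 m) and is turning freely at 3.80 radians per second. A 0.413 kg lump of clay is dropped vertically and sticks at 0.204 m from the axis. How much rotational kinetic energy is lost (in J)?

energy lost ≈ 0.121 J

No external torque acts about the axis; L_before = L_after.
I_p = (1.81)(0.581)² = 0.6110 kg·m².
Added inertia Σmr² = (0.413)(0.204)² = 0.01719 kg·m²; I_f = 0.6110 + 0.01719 = 0.6282 kg·m².
ω_f = I_p ω_i / I_f = (0.6110)(3.80) / 0.6282 = 3.696 rad/s.
KE_i = ½(0.6110)(3.800 rad/s)² = 4.411 J; KE_f = ½(0.6282)(3.696)² = 4.291 J.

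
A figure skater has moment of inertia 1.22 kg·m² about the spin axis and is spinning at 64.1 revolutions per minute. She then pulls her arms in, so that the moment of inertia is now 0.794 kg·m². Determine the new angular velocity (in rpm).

Angular momentum about the spin axis is conserved since the torque about it is zero.
ω₂ = I₁ω₁ / I₂ = (1.220)(64.1 rpm) / (0.7940) = 98.49 rpm.

ω₂ ≈ 98.5 rpm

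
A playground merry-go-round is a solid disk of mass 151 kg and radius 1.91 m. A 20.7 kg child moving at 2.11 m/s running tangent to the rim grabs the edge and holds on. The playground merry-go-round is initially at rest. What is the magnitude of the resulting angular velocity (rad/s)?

|ω_f| ≈ 0.238 rad/s

The axle reaction passes through the axle and exerts no torque about it; angular momentum about the axle is conserved through the impact.
I_p = ½(151)(1.91)² = 275.4 kg·m². Taking the sense of the child's angular momentum as positive, L_{child} = m v R = (20.7)(2.11)(1.91) = 83.42 kg·m²/s.
L_i = 0 + 83.42 = 83.42 kg·m²/s.
After sticking, I_f = I_p + m R² = 275.4 + (20.7)(1.91)² = 350.9 kg·m².
ω_f = L_i / I_f = 83.42 / 350.9 = 0.2377 rad/s.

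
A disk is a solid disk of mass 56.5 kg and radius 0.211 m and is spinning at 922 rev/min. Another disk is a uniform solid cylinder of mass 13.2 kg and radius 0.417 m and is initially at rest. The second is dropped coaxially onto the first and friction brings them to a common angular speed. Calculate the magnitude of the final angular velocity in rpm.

|ω_f| ≈ 482 rpm

No external torque acts about the common axis, so total angular momentum is conserved.
Moments of inertia: I_A = ½(56.5)(0.211)² = 1.258 kg·m²; I_B = ½(13.2)(0.417)² = 1.148 kg·m².
Taking A's sense as positive: L = (1.258)(922) = 1160 kg·m²·rpm.
Combined I = 1.258 + 1.148 = 2.405 kg·m².
ω_f = L / I = 1160 / 2.405 = 482.1 rpm.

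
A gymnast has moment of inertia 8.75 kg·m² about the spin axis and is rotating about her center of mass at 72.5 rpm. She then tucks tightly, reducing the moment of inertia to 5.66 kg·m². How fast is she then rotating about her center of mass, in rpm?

With no external torque about the axis, L is conserved: I₁ω₁ = I₂ω₂.
ω₂ = I₁ω₁ / I₂ = (8.750)(72.5 rpm) / (5.660) = 112.1 rpm.

ω₂ ≈ 112 rpm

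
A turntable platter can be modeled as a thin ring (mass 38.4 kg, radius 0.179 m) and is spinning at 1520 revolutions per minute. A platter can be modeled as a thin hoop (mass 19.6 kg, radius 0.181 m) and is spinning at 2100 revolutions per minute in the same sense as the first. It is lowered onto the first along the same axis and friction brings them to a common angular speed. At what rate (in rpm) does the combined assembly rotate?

The coupling torques are internal; angular momentum about the shared axis is conserved.
Moments of inertia: I_A = (38.4)(0.179)² = 1.230 kg·m²; I_B = (19.6)(0.181)² = 0.6421 kg·m².
Taking A's sense as positive: L = (1.230)(1520) + (0.6421)(2100) = 3219 kg·m²·rpm.
Combined I = 1.230 + 0.6421 = 1.872 kg·m².
ω_f = L / I = 3219 / 1.872 = 1719 rpm.

|ω_f| ≈ 1720 rpm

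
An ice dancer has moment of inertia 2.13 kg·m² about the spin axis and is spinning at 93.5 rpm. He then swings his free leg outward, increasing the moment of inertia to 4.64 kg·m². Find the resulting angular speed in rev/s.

With no external torque about the axis, L is conserved: I₁ω₁ = I₂ω₂.
ω₂ = I₁ω₁ / I₂ = (2.130)(93.5 rpm) / (4.640) = 42.92 rpm = 0.7154 rev/s.

ω₂ ≈ 0.715 rev/s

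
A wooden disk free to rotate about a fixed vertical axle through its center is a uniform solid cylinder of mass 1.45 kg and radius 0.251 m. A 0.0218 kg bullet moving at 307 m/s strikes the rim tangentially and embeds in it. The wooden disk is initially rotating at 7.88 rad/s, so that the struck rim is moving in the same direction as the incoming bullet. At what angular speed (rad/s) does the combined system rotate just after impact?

About the axle the impulsive forces during the collision are internal, so angular momentum about that axis is conserved.
I_p = ½(1.45)(0.251)² = 0.04568 kg·m². Taking the sense of the bullet's angular momentum as positive, L_{bullet} = m v R = (0.0218)(307)(0.251) = 1.680 kg·m²/s.
L_i = +I_p ω_p + m v R = +(0.04568)(7.88) + 1.680 = 2.040 kg·m²/s.
After sticking, I_f = I_p + m R² = 0.04568 + (0.0218)(0.251)² = 0.04705 kg·m².
ω_f = L_i / I_f = 2.040 / 0.04705 = 43.35 rad/s.

|ω_f| ≈ 43.4 rad/s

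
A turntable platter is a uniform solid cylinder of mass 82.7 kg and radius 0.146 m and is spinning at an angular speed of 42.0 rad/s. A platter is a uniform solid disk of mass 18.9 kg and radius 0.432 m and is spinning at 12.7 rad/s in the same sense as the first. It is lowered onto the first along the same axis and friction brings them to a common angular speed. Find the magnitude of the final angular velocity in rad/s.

The coupling torques are internal; angular momentum about the shared axis is conserved.
Moments of inertia: I_A = ½(82.7)(0.146)² = 0.8814 kg·m²; I_B = ½(18.9)(0.432)² = 1.764 kg·m².
Taking A's sense as positive: L = (0.8814)(42.0) + (1.764)(12.7) = 59.42 kg·m²·rad/s.
Combined I = 0.8814 + 1.764 = 2.645 kg·m².
ω_f = L / I = 59.42 / 2.645 = 22.46 rad/s.

|ω_f| ≈ 22.5 rad/s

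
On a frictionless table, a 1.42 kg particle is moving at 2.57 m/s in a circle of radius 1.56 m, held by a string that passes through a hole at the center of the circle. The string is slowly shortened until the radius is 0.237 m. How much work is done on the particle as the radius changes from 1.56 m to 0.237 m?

W ≈ 198 J

The only horizontal force on the mass is along the cord (radial), so it exerts no torque about the hole and angular momentum m v r is conserved.
v₂ = v₁ r₁ / r₂ = (2.57)(1.56) / (0.237) = 16.92 m/s.
W = ΔKE = ½m(v₂² − v₁²) = 198.5 J.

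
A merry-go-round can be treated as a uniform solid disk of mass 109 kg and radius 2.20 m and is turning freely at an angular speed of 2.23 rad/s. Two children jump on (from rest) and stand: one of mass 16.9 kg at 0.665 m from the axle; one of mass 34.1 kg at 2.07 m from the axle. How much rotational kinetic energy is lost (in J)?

energy lost ≈ 241 J

The added mass arrives with no angular momentum about the axle, and any external torque about the axle is negligible, so the system's angular momentum is conserved.
I_p = ½(109)(2.20)² = 263.8 kg·m².
Added inertia Σmr² = (16.9)(0.665)² + (34.1)(2.07)² = 153.6 kg·m²; I_f = 263.8 + 153.6 = 417.4 kg·m².
ω_f = I_p ω_i / I_f = (263.8)(2.23) / 417.4 = 1.409 rad/s.
KE_i = ½(263.8)(2.230 rad/s)² = 655.9 J; KE_f = ½(417.4)(1.409)² = 414.5 J.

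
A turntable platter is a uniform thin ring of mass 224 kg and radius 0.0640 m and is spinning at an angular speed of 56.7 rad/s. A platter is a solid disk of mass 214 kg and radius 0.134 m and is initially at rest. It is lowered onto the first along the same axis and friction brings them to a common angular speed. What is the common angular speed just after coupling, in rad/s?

|ω_f| ≈ 18.3 rad/s

No external torque acts about the common axis, so total angular momentum is conserved.
Moments of inertia: I_A = (224)(0.0640)² = 0.9175 kg·m²; I_B = ½(214)(0.134)² = 1.921 kg·m².
Taking A's sense as positive: L = (0.9175)(56.7) = 52.02 kg·m²·rad/s.
Combined I = 0.9175 + 1.921 = 2.839 kg·m².
ω_f = L / I = 52.02 / 2.839 = 18.33 rad/s.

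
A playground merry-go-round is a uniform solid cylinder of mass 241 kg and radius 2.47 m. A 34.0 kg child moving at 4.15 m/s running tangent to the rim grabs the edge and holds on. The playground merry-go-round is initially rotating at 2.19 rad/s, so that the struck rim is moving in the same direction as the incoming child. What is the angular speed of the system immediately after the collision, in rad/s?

|ω_f| ≈ 2.08 rad/s

The axle reaction passes through the axle and exerts no torque about it; angular momentum about the axle is conserved through the impact.
I_p = ½(241)(2.47)² = 735.2 kg·m². Taking the sense of the child's angular momentum as positive, L_{child} = m v R = (34.0)(4.15)(2.47) = 348.5 kg·m²/s.
L_i = +I_p ω_p + m v R = +(735.2)(2.19) + 348.5 = 1959 kg·m²/s.
After sticking, I_f = I_p + m R² = 735.2 + (34.0)(2.47)² = 942.6 kg·m².
ω_f = L_i / I_f = 1959 / 942.6 = 2.078 rad/s.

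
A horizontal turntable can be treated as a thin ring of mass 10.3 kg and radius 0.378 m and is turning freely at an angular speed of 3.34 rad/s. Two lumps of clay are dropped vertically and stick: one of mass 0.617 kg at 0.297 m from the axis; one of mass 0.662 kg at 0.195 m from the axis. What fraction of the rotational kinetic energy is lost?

fraction ≈ 0.0513

The added mass arrives with no angular momentum about the axis, and any external torque about the axis is negligible, so the system's angular momentum is conserved.
I_p = (10.3)(0.378)² = 1.472 kg·m².
Added inertia Σmr² = (0.617)(0.297)² + (0.662)(0.195)² = 0.07960 kg·m²; I_f = 1.472 + 0.07960 = 1.551 kg·m².
ω_f = I_p ω_i / I_f = (1.472)(3.34) / 1.551 = 3.169 rad/s.
KE_i = ½(1.472)(3.340 rad/s)² = 8.209 J; KE_f = ½(1.551)(3.169)² = 7.788 J.
Fraction lost = 0.05131.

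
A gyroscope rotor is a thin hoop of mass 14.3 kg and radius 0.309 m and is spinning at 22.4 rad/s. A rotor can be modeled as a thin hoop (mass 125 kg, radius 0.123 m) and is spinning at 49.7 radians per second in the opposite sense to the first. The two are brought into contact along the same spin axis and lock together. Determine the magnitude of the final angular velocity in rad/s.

|ω_f| ≈ 19.5 rad/s

The coupling torques are internal; angular momentum about the shared axis is conserved.
Moments of inertia: I_A = (14.3)(0.309)² = 1.365 kg·m²; I_B = (125)(0.123)² = 1.891 kg·m².
Taking A's sense as positive: L = (1.365)(22.4) − (1.891)(49.7) = -63.40 kg·m²·rad/s.
Combined I = 1.365 + 1.891 = 3.257 kg·m².
ω_f = L / I = -63.40 / 3.257 = -19.47 rad/s.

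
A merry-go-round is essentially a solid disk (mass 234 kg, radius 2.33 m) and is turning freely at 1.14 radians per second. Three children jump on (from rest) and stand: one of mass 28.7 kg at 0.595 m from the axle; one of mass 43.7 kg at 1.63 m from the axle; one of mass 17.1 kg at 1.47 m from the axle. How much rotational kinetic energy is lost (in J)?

No external torque acts about the axle; L_before = L_after.
I_p = ½(234)(2.33)² = 635.2 kg·m².
Added inertia Σmr² = (28.7)(0.595)² + (43.7)(1.63)² + (17.1)(1.47)² = 163.2 kg·m²; I_f = 635.2 + 163.2 = 798.4 kg·m².
ω_f = I_p ω_i / I_f = (635.2)(1.14) / 798.4 = 0.9069 rad/s.
KE_i = ½(635.2)(1.140 rad/s)² = 412.7 J; KE_f = ½(798.4)(0.9069)² = 328.4 J.

energy lost ≈ 84.4 J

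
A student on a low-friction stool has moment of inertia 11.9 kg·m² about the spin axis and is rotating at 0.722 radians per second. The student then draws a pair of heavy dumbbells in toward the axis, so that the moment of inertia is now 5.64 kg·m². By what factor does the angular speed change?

ω₂/ω₁ ≈ 2.11

Angular momentum about the spin axis is conserved since the torque about it is zero.
ω₂/ω₁ = I₁/I₂ = 11.90 / 5.640 = 2.110.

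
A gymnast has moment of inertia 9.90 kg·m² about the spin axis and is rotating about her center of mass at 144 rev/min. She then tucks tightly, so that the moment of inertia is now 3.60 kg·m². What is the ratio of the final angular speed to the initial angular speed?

With no external torque about the axis, L is conserved: I₁ω₁ = I₂ω₂.
ω₂/ω₁ = I₁/I₂ = 9.900 / 3.600 = 2.750.

ω₂/ω₁ ≈ 2.75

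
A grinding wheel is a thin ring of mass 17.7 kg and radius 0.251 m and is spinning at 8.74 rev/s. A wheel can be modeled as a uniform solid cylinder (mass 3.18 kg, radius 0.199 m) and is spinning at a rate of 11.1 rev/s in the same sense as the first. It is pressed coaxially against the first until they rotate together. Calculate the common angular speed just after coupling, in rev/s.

|ω_f| ≈ 8.87 rev/s

The coupling torques are internal; angular momentum about the shared axis is conserved.
Moments of inertia: I_A = (17.7)(0.251)² = 1.115 kg·m²; I_B = ½(3.18)(0.199)² = 0.06297 kg·m².
Taking A's sense as positive: L = (1.115)(8.74) + (0.06297)(11.1) = 10.45 kg·m²·rev/s.
Combined I = 1.115 + 0.06297 = 1.178 kg·m².
ω_f = L / I = 10.45 / 1.178 = 8.866 rev/s.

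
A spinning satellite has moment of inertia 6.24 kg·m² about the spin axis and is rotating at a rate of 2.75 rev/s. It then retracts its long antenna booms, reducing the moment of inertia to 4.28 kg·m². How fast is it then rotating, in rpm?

With no external torque about the axis, L is conserved: I₁ω₁ = I₂ω₂.
ω₂ = I₁ω₁ / I₂ = (6.240)(2.75 rev/s) / (4.280) = 4.009 rev/s = 240.6 rpm.

ω₂ ≈ 241 rpm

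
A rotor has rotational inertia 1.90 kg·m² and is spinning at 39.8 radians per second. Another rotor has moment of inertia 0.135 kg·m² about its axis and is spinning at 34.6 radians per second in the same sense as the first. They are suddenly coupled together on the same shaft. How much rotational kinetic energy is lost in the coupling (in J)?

The coupling torques are internal; angular momentum about the shared axis is conserved.
Taking A's sense as positive: L = (1.900)(39.8) + (0.1350)(34.6) = 80.29 kg·m²·rad/s.
Combined I = 1.900 + 0.1350 = 2.035 kg·m².
ω_f = L / I = 80.29 / 2.035 = 39.46 rad/s.
KE_i = ½ΣIω² = 1586 J; KE_f = ½(2.035)(39.46)² = 1584 J.

ΔKE lost ≈ 1.70 J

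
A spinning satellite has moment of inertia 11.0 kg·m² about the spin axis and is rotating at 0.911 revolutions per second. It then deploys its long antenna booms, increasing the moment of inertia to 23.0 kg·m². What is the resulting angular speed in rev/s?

ω₂ ≈ 0.436 rev/s

With no external torque about the axis, L is conserved: I₁ω₁ = I₂ω₂.
ω₂ = I₁ω₁ / I₂ = (11.00)(0.911 rev/s) / (23.00) = 0.4357 rev/s.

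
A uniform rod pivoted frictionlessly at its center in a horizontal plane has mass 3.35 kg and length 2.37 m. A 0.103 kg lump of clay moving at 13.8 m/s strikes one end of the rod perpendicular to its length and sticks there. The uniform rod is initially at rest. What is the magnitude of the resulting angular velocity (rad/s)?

About the pivot the impulsive forces during the collision are internal, so angular momentum about that axis is conserved.
I_p = (1/12)(3.35)(2.37)² = 1.568 kg·m². Taking the sense of the lump of clay's angular momentum as positive, L_{lump} = m v R = (0.103)(13.8)(2.37/2) = 1.684 kg·m²/s.
L_i = 0 + 1.684 = 1.684 kg·m²/s.
After sticking, I_f = I_p + m R² = 1.568 + (0.103)(2.37/2)² = 1.713 kg·m².
ω_f = L_i / I_f = 1.684 / 1.713 = 0.9835 rad/s.

|ω_f| ≈ 0.983 rad/s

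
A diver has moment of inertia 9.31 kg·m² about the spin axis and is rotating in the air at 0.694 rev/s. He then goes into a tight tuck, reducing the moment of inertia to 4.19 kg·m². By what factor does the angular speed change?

ω₂/ω₁ ≈ 2.22

With no external torque about the axis, L is conserved: I₁ω₁ = I₂ω₂.
ω₂/ω₁ = I₁/I₂ = 9.310 / 4.190 = 2.222.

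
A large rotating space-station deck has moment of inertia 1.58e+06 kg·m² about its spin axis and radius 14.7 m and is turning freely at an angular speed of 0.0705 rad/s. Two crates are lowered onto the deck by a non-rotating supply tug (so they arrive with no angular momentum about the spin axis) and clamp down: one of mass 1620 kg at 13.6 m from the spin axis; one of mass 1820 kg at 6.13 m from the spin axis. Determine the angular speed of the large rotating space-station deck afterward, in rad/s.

The added mass arrives with no angular momentum about the spin axis, and any external torque about the spin axis is negligible, so the system's angular momentum is conserved.
Added inertia Σmr² = (1620)(13.6)² + (1820)(6.13)² = 3.680e+05 kg·m²; I_f = 1.580e+06 + 3.680e+05 = 1.948e+06 kg·m².
ω_f = I_p ω_i / I_f = (1.580e+06)(0.0705) / 1.948e+06 = 0.05718 rad/s.

ω_f ≈ 0.0572 rad/s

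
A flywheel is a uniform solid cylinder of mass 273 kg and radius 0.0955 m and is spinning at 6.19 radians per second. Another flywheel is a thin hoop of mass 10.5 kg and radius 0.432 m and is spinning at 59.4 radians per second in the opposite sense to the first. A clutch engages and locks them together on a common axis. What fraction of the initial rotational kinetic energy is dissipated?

fraction ≈ 0.470

No external torque acts about the common axis, so total angular momentum is conserved.
Moments of inertia: I_A = ½(273)(0.0955)² = 1.245 kg·m²; I_B = (10.5)(0.432)² = 1.960 kg·m².
Taking A's sense as positive: L = (1.245)(6.19) − (1.960)(59.4) = -108.7 kg·m²·rad/s.
Combined I = 1.245 + 1.960 = 3.204 kg·m².
ω_f = L / I = -108.7 / 3.204 = -33.92 rad/s.
KE_i = ½ΣIω² = 3481 J; KE_f = ½(3.204)(33.92)² = 1843 J.
Fraction dissipated = (KE_i − KE_f)/KE_i = 0.4704.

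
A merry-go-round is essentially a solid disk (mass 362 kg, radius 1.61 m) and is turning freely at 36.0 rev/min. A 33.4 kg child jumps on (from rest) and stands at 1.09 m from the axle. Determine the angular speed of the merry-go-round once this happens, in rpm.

The added mass arrives with no angular momentum about the axle, and any external torque about the axle is negligible, so the system's angular momentum is conserved.
I_p = ½(362)(1.61)² = 469.2 kg·m².
Added inertia Σmr² = (33.4)(1.09)² = 39.68 kg·m²; I_f = 469.2 + 39.68 = 508.9 kg·m².
ω_f = I_p ω_i / I_f = (469.2)(36.0) / 508.9 = 33.19 rpm.

ω_f ≈ 33.2 rpm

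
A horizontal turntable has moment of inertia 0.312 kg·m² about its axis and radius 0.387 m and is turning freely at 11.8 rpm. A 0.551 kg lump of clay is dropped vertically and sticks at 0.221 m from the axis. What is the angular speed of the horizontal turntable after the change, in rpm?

ω_f ≈ 10.9 rpm

No external torque acts about the axis; L_before = L_after.
Added inertia Σmr² = (0.551)(0.221)² = 0.02691 kg·m²; I_f = 0.3120 + 0.02691 = 0.3389 kg·m².
ω_f = I_p ω_i / I_f = (0.3120)(11.8) / 0.3389 = 10.86 rpm.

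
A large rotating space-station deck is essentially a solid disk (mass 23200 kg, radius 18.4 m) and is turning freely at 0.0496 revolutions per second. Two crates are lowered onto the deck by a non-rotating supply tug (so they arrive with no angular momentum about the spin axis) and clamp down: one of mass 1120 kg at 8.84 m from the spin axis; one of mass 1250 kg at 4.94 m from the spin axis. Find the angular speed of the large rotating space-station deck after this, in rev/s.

The added mass arrives with no angular momentum about the spin axis, and any external torque about the spin axis is negligible, so the system's angular momentum is conserved.
I_p = ½(23200)(18.4)² = 3.927e+06 kg·m².
Added inertia Σmr² = (1120)(8.84)² + (1250)(4.94)² = 1.180e+05 kg·m²; I_f = 3.927e+06 + 1.180e+05 = 4.045e+06 kg·m².
ω_f = I_p ω_i / I_f = (3.927e+06)(0.0496) / 4.045e+06 = 0.04815 rev/s.

ω_f ≈ 0.0482 rev/s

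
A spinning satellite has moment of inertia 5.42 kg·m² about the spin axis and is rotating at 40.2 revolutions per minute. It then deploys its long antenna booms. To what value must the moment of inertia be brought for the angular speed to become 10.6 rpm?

Angular momentum about the spin axis is conserved since the torque about it is zero.
I₂ = I₁ω₁ / ω₂ = (5.42)(40.2) / (10.6) = 20.56 kg·m².

I₂ ≈ 20.6 kg·m²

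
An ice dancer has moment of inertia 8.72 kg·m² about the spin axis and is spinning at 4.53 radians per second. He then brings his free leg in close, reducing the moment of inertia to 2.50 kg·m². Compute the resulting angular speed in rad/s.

ω₂ ≈ 15.8 rad/s

With no external torque about the axis, L is conserved: I₁ω₁ = I₂ω₂.
ω₂ = I₁ω₁ / I₂ = (8.720)(4.53 rad/s) / (2.500) = 15.80 rad/s.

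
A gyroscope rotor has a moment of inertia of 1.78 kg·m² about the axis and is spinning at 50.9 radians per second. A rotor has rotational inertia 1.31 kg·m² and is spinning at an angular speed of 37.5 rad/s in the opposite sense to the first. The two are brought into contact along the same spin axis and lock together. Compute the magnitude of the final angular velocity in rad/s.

The coupling torques are internal; angular momentum about the shared axis is conserved.
Taking A's sense as positive: L = (1.780)(50.9) − (1.310)(37.5) = 41.48 kg·m²·rad/s.
Combined I = 1.780 + 1.310 = 3.090 kg·m².
ω_f = L / I = 41.48 / 3.090 = 13.42 rad/s.

|ω_f| ≈ 13.4 rad/s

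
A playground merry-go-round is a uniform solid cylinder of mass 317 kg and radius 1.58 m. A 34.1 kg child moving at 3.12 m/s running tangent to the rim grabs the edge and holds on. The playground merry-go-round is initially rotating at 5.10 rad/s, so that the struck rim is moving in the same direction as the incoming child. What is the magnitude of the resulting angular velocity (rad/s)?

|ω_f| ≈ 4.55 rad/s

The axle reaction passes through the axle and exerts no torque about it; angular momentum about the axle is conserved through the impact.
I_p = ½(317)(1.58)² = 395.7 kg·m². Taking the sense of the child's angular momentum as positive, L_{child} = m v R = (34.1)(3.12)(1.58) = 168.1 kg·m²/s.
L_i = +I_p ω_p + m v R = +(395.7)(5.10) + 168.1 = 2186 kg·m²/s.
After sticking, I_f = I_p + m R² = 395.7 + (34.1)(1.58)² = 480.8 kg·m².
ω_f = L_i / I_f = 2186 / 480.8 = 4.547 rad/s.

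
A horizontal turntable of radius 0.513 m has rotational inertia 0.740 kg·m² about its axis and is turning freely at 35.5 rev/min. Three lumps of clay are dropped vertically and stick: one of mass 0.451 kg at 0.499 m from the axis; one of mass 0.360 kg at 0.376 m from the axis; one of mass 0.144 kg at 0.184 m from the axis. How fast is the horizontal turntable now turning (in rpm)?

ω_f ≈ 28.9 rpm

The added mass arrives with no angular momentum about the axis, and any external torque about the axis is negligible, so the system's angular momentum is conserved.
Added inertia Σmr² = (0.451)(0.499)² + (0.360)(0.376)² + (0.144)(0.184)² = 0.1681 kg·m²; I_f = 0.7400 + 0.1681 = 0.9081 kg·m².
ω_f = I_p ω_i / I_f = (0.7400)(35.5) / 0.9081 = 28.93 rpm.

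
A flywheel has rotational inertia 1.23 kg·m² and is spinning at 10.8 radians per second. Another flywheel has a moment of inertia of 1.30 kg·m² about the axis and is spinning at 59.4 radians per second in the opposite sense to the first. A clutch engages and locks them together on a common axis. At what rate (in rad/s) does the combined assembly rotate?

The coupling torques are internal; angular momentum about the shared axis is conserved.
Taking A's sense as positive: L = (1.230)(10.8) − (1.300)(59.4) = -63.94 kg·m²·rad/s.
Combined I = 1.230 + 1.300 = 2.530 kg·m².
ω_f = L / I = -63.94 / 2.530 = -25.27 rad/s.

|ω_f| ≈ 25.3 rad/s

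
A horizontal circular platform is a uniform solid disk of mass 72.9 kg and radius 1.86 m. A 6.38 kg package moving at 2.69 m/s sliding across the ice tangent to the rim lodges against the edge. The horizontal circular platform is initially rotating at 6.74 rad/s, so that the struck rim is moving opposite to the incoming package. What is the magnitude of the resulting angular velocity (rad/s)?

About the central axle the impulsive forces during the collision are internal, so angular momentum about that axis is conserved.
I_p = ½(72.9)(1.86)² = 126.1 kg·m². Taking the sense of the package's angular momentum as positive, L_{package} = m v R = (6.38)(2.69)(1.86) = 31.92 kg·m²/s.
L_i = −I_p ω_p + m v R = −(126.1)(6.74) + 31.92 = -818.0 kg·m²/s.
After sticking, I_f = I_p + m R² = 126.1 + (6.38)(1.86)² = 148.2 kg·m².
ω_f = L_i / I_f = -818.0 / 148.2 = -5.521 rad/s.

|ω_f| ≈ 5.52 rad/s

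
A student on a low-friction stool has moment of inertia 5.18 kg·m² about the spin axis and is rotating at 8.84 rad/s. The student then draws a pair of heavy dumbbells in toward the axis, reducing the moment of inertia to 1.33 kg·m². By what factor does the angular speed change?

No external torque acts about the spin axis, so angular momentum is conserved.
ω₂/ω₁ = I₁/I₂ = 5.180 / 1.330 = 3.895.

ω₂/ω₁ ≈ 3.89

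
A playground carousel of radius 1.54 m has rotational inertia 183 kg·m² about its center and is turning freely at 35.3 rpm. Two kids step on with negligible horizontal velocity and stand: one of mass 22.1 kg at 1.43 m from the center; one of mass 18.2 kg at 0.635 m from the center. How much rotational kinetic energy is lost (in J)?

energy lost ≈ 279 J

No external torque acts about the center; L_before = L_after.
Added inertia Σmr² = (22.1)(1.43)² + (18.2)(0.635)² = 52.53 kg·m²; I_f = 183.0 + 52.53 = 235.5 kg·m².
ω_f = I_p ω_i / I_f = (183.0)(35.3) / 235.5 = 27.43 rpm.
KE_i = ½(183.0)(3.697 rad/s)² = 1250 J; KE_f = ½(235.5)(2.872)² = 971.5 J.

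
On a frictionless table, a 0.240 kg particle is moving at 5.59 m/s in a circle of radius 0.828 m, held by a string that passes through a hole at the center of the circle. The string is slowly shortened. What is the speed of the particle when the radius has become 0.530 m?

The only horizontal force on the mass is along the cord (radial), so it exerts no torque about the hole and angular momentum m v r is conserved.
v₂ = v₁ r₁ / r₂ = (5.59)(0.828) / (0.530) = 8.733 m/s.

v₂ ≈ 8.73 m/s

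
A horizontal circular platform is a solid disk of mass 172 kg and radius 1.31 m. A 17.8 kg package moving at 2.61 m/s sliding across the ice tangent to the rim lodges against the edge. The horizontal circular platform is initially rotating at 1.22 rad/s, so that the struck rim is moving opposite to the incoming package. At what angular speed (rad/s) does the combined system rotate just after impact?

About the central axle the impulsive forces during the collision are internal, so angular momentum about that axis is conserved.
I_p = ½(172)(1.31)² = 147.6 kg·m². Taking the sense of the package's angular momentum as positive, L_{package} = m v R = (17.8)(2.61)(1.31) = 60.86 kg·m²/s.
L_i = −I_p ω_p + m v R = −(147.6)(1.22) + 60.86 = -119.2 kg·m²/s.
After sticking, I_f = I_p + m R² = 147.6 + (17.8)(1.31)² = 178.1 kg·m².
ω_f = L_i / I_f = -119.2 / 178.1 = -0.6691 rad/s.

|ω_f| ≈ 0.669 rad/s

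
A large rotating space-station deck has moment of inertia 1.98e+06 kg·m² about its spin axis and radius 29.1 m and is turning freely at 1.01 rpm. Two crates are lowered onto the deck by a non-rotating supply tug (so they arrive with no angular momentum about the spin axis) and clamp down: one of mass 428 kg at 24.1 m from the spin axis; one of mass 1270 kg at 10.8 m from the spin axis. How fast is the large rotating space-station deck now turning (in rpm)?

ω_f ≈ 0.841 rpm

The added mass arrives with no angular momentum about the spin axis, and any external torque about the spin axis is negligible, so the system's angular momentum is conserved.
Added inertia Σmr² = (428)(24.1)² + (1270)(10.8)² = 3.967e+05 kg·m²; I_f = 1.980e+06 + 3.967e+05 = 2.377e+06 kg·m².
ω_f = I_p ω_i / I_f = (1.980e+06)(1.01) / 2.377e+06 = 0.8414 rpm.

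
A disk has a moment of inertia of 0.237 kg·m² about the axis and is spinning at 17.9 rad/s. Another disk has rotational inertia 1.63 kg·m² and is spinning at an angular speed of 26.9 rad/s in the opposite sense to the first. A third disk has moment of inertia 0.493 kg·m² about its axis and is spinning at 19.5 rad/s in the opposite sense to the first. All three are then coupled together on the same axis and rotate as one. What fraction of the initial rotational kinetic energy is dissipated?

No external torque acts about the common axis, so total angular momentum is conserved.
Taking A's sense as positive: L = (0.2370)(17.9) − (1.630)(26.9) − (0.4930)(19.5) = -49.22 kg·m²·rad/s.
Combined I = 0.2370 + 1.630 + 0.4930 = 2.360 kg·m².
ω_f = L / I = -49.22 / 2.360 = -20.86 rad/s.
KE_i = ½ΣIω² = 721.4 J; KE_f = ½(2.360)(20.86)² = 513.2 J.
Fraction dissipated = (KE_i − KE_f)/KE_i = 0.2886.

fraction ≈ 0.289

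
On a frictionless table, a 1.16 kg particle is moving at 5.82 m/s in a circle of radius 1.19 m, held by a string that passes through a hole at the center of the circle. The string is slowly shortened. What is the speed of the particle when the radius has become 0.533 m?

Central (radial) force ⇒ zero torque about the center ⇒ m v r is constant.
v₂ = v₁ r₁ / r₂ = (5.82)(1.19) / (0.533) = 12.99 m/s.

v₂ ≈ 13.0 m/s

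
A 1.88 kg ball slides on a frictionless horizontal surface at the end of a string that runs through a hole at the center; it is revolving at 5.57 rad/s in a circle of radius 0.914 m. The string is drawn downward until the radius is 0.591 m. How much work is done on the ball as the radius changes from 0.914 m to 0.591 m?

No torque about the axis ⇒ m r₁² ω₁ = m r₂² ω₂.
ω₂ = ω₁ (r₁/r₂)² = (5.57)(0.914/0.591)² = 13.32 rad/s.
W = ΔKE = ½m(v₂² − v₁²) = 33.91 J.

W ≈ 33.9 J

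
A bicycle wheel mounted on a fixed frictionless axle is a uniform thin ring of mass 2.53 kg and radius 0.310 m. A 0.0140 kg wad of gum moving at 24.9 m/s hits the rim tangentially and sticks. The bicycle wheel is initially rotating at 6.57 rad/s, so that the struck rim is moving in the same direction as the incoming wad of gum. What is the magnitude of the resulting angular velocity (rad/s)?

About the axle the impulsive forces during the collision are internal, so angular momentum about that axis is conserved.
I_p = (2.53)(0.310)² = 0.2431 kg·m². Taking the sense of the wad of gum's angular momentum as positive, L_{wad} = m v R = (0.0140)(24.9)(0.310) = 0.1081 kg·m²/s.
L_i = +I_p ω_p + m v R = +(0.2431)(6.57) + 0.1081 = 1.705 kg·m²/s.
After sticking, I_f = I_p + m R² = 0.2431 + (0.0140)(0.310)² = 0.2445 kg·m².
ω_f = L_i / I_f = 1.705 / 0.2445 = 6.976 rad/s.

|ω_f| ≈ 6.98 rad/s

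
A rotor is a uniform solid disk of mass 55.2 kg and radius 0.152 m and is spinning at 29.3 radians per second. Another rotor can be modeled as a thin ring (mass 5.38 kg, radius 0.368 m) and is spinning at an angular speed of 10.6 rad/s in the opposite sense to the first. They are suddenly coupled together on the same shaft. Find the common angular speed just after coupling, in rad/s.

The coupling torques are internal; angular momentum about the shared axis is conserved.
Moments of inertia: I_A = ½(55.2)(0.152)² = 0.6377 kg·m²; I_B = (5.38)(0.368)² = 0.7286 kg·m².
Taking A's sense as positive: L = (0.6377)(29.3) − (0.7286)(10.6) = 10.96 kg·m²·rad/s.
Combined I = 0.6377 + 0.7286 = 1.366 kg·m².
ω_f = L / I = 10.96 / 1.366 = 8.023 rad/s.

|ω_f| ≈ 8.02 rad/s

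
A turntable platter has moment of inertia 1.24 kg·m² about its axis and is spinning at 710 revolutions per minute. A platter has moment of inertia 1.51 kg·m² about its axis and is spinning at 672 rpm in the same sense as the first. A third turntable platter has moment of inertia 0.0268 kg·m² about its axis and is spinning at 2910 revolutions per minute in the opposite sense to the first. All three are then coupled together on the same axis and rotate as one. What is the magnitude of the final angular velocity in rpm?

|ω_f| ≈ 654 rpm

The coupling torques are internal; angular momentum about the shared axis is conserved.
Taking A's sense as positive: L = (1.240)(710) + (1.510)(672) − (0.02680)(2910) = 1817 kg·m²·rpm.
Combined I = 1.240 + 1.510 + 0.02680 = 2.777 kg·m².
ω_f = L / I = 1817 / 2.777 = 654.4 rpm.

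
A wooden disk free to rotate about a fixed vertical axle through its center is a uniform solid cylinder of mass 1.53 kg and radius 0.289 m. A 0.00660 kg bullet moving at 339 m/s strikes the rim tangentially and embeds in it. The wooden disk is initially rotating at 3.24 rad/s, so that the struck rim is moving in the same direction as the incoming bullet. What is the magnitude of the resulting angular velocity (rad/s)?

|ω_f| ≈ 13.2 rad/s

About the axle the impulsive forces during the collision are internal, so angular momentum about that axis is conserved.
I_p = ½(1.53)(0.289)² = 0.06389 kg·m². Taking the sense of the bullet's angular momentum as positive, L_{bullet} = m v R = (0.00660)(339)(0.289) = 0.6466 kg·m²/s.
L_i = +I_p ω_p + m v R = +(0.06389)(3.24) + 0.6466 = 0.8536 kg·m²/s.
After sticking, I_f = I_p + m R² = 0.06389 + (0.00660)(0.289)² = 0.06444 kg·m².
ω_f = L_i / I_f = 0.8536 / 0.06444 = 13.25 rad/s.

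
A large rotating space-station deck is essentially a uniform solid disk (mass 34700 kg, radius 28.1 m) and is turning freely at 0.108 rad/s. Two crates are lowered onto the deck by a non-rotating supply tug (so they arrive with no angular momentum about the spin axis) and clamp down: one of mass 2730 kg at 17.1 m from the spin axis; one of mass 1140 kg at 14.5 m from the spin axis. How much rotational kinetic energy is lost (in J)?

energy lost ≈ 5630 J

No external torque acts about the spin axis; L_before = L_after.
I_p = ½(34700)(28.1)² = 1.370e+07 kg·m².
Added inertia Σmr² = (2730)(17.1)² + (1140)(14.5)² = 1.038e+06 kg·m²; I_f = 1.370e+07 + 1.038e+06 = 1.474e+07 kg·m².
ω_f = I_p ω_i / I_f = (1.370e+07)(0.108) / 1.474e+07 = 0.1004 rad/s.
KE_i = ½(1.370e+07)(0.1080 rad/s)² = 79900 J; KE_f = ½(1.474e+07)(0.1004)² = 74270 J.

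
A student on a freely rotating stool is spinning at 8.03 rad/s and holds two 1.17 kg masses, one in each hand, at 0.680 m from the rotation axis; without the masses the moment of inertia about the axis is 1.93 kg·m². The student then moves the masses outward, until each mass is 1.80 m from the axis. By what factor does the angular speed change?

With no external torque about the axis, L is conserved: I₁ω₁ = I₂ω₂.
I₁ = 1.93 + 2(1.17)(0.680)² = 3.012 kg·m²; I₂ = 1.93 + 2(1.17)(1.80)² = 9.512 kg·m².
ω₂/ω₁ = I₁/I₂ = 3.012 / 9.512 = 0.3167.

ω₂/ω₁ ≈ 0.317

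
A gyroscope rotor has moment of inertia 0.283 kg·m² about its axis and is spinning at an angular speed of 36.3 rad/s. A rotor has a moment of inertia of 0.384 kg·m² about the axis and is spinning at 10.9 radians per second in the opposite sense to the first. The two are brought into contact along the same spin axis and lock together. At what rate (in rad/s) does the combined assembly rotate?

|ω_f| ≈ 9.13 rad/s

The coupling torques are internal; angular momentum about the shared axis is conserved.
Taking A's sense as positive: L = (0.2830)(36.3) − (0.3840)(10.9) = 6.087 kg·m²·rad/s.
Combined I = 0.2830 + 0.3840 = 0.6670 kg·m².
ω_f = L / I = 6.087 / 0.6670 = 9.126 rad/s.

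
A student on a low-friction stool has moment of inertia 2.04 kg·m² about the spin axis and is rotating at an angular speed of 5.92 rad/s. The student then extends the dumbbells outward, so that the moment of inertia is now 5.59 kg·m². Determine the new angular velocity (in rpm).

With no external torque about the axis, L is conserved: I₁ω₁ = I₂ω₂.
ω₂ = I₁ω₁ / I₂ = (2.040)(5.92 rad/s) / (5.590) = 2.160 rad/s = 20.63 rpm.

ω₂ ≈ 20.6 rpm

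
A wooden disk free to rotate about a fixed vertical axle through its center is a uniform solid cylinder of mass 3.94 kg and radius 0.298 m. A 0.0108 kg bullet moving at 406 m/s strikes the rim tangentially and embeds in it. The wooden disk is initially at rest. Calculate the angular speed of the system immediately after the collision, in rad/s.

About the axle the impulsive forces during the collision are internal, so angular momentum about that axis is conserved.
I_p = ½(3.94)(0.298)² = 0.1749 kg·m². Taking the sense of the bullet's angular momentum as positive, L_{bullet} = m v R = (0.0108)(406)(0.298) = 1.307 kg·m²/s.
L_i = 0 + 1.307 = 1.307 kg·m²/s.
After sticking, I_f = I_p + m R² = 0.1749 + (0.0108)(0.298)² = 0.1759 kg·m².
ω_f = L_i / I_f = 1.307 / 0.1759 = 7.428 rad/s.

|ω_f| ≈ 7.43 rad/s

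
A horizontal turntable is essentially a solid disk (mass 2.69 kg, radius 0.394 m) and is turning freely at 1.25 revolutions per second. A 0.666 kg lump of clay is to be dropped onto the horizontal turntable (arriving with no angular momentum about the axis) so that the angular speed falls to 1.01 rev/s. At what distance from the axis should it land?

The added mass arrives with no angular momentum about the axis, and any external torque about the axis is negligible, so the system's angular momentum is conserved.
I_p = ½(2.69)(0.394)² = 0.2088 kg·m².
I_p ω_i = (I_p + m r²) ω_f ⇒ m r² = I_p(ω_i/ω_f − 1) = 0.2088(1.25/1.01 − 1) = 0.04961 kg·m².
r = √(0.04961/0.666) = 0.2729 m.

r ≈ 0.273 m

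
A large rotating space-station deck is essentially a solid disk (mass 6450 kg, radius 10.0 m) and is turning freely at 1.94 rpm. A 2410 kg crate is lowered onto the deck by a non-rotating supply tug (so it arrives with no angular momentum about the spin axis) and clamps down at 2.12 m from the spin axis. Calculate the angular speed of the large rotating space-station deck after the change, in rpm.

ω_f ≈ 1.88 rpm

The added mass arrives with no angular momentum about the spin axis, and any external torque about the spin axis is negligible, so the system's angular momentum is conserved.
I_p = ½(6450)(10.0)² = 3.225e+05 kg·m².
Added inertia Σmr² = (2410)(2.12)² = 10830 kg·m²; I_f = 3.225e+05 + 10830 = 3.333e+05 kg·m².
ω_f = I_p ω_i / I_f = (3.225e+05)(1.94) / 3.333e+05 = 1.877 rpm.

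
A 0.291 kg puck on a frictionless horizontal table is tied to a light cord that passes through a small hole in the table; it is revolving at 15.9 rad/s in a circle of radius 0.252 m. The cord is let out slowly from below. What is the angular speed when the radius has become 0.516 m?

ω₂ ≈ 3.79 rad/s

No torque about the axis ⇒ m r₁² ω₁ = m r₂² ω₂.
ω₂ = ω₁ (r₁/r₂)² = (15.9)(0.252/0.516)² = 3.792 rad/s.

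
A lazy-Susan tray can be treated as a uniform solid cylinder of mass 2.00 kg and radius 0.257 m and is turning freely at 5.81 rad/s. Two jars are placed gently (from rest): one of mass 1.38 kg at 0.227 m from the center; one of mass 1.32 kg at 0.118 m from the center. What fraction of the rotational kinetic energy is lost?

fraction ≈ 0.575

The added mass arrives with no angular momentum about the center, and any external torque about the center is negligible, so the system's angular momentum is conserved.
I_p = ½(2.00)(0.257)² = 0.06605 kg·m².
Added inertia Σmr² = (1.38)(0.227)² + (1.32)(0.118)² = 0.08949 kg·m²; I_f = 0.06605 + 0.08949 = 0.1555 kg·m².
ω_f = I_p ω_i / I_f = (0.06605)(5.81) / 0.1555 = 2.467 rad/s.
KE_i = ½(0.06605)(5.810 rad/s)² = 1.115 J; KE_f = ½(0.1555)(2.467)² = 0.4734 J.
Fraction lost = 0.5754.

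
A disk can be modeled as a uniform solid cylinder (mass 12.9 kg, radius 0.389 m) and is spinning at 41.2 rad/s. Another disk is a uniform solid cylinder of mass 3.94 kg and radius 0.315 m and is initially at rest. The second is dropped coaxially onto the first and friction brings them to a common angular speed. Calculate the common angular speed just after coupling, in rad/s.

No external torque acts about the common axis, so total angular momentum is conserved.
Moments of inertia: I_A = ½(12.9)(0.389)² = 0.9760 kg·m²; I_B = ½(3.94)(0.315)² = 0.1955 kg·m².
Taking A's sense as positive: L = (0.9760)(41.2) = 40.21 kg·m²·rad/s.
Combined I = 0.9760 + 0.1955 = 1.171 kg·m².
ω_f = L / I = 40.21 / 1.171 = 34.33 rad/s.

|ω_f| ≈ 34.3 rad/s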